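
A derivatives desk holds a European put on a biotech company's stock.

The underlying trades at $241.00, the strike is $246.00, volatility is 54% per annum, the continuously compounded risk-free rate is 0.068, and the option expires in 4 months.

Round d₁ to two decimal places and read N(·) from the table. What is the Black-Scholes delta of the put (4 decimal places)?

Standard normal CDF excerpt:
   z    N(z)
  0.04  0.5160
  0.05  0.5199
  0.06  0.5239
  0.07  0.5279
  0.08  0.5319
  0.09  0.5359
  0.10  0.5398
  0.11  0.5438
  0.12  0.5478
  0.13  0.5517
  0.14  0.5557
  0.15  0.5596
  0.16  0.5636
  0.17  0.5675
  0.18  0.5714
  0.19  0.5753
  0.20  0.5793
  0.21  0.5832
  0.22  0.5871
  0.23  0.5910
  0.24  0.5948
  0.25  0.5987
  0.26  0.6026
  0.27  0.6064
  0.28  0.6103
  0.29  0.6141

σ√T = 0.54 × 0.5774 = 0.3118
d₁ = [ln(241/246) + (0.068 + ½·0.54²)·0.3333] / (σ√T) = (-0.0205 + 0.0713) / 0.3118 = 0.1627 → 0.16
N(d₁) = N(0.16) = 0.5636
Δ_put = N(d₁) − 1 = 0.5636 − 1 = -0.4364

-0.4364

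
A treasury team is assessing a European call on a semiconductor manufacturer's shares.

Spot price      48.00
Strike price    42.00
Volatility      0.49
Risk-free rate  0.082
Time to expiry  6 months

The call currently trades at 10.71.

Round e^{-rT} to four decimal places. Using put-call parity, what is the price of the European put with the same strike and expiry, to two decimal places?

e^(−rT) = e^(−0.082·0.5) = 0.9598
Put-call parity: C − P = S − K·e^(−rT) = 48 − 42·0.9598 = 48 − 40.3116 = 7.6884
P = C − (C − P) = 10.71 − (7.6884) = 3.0216

3.02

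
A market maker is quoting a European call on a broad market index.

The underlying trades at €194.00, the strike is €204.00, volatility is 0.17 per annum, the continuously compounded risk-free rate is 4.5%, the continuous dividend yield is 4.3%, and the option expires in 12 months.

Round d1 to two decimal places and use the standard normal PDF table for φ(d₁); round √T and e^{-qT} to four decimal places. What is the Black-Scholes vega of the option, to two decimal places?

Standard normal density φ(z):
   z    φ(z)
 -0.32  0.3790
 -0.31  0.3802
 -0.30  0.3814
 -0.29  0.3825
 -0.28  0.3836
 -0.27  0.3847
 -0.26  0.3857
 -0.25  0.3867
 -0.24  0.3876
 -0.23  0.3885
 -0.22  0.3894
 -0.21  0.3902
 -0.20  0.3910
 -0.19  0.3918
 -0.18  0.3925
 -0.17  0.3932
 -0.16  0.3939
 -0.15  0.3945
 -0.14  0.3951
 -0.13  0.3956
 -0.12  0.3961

σ√T = 0.17·√1 = 0.1700
d₁ = [ln(194/204) + (0.045 − 0.043 + ½·0.17²)·1] / (σ√T) = (-0.0503 + 0.0165) / 0.1700 = -0.1989 ⇒ -0.20
√T = √1 = 1.0000
φ(d₁) = φ(-0.20) = 0.3910
exp(−qT) = exp(−0.043·1) = 0.9579
vega = S·exp(−qT)·φ(d₁)·√T = 194·0.9579·0.3910·1.0000 = 72.6605

72.66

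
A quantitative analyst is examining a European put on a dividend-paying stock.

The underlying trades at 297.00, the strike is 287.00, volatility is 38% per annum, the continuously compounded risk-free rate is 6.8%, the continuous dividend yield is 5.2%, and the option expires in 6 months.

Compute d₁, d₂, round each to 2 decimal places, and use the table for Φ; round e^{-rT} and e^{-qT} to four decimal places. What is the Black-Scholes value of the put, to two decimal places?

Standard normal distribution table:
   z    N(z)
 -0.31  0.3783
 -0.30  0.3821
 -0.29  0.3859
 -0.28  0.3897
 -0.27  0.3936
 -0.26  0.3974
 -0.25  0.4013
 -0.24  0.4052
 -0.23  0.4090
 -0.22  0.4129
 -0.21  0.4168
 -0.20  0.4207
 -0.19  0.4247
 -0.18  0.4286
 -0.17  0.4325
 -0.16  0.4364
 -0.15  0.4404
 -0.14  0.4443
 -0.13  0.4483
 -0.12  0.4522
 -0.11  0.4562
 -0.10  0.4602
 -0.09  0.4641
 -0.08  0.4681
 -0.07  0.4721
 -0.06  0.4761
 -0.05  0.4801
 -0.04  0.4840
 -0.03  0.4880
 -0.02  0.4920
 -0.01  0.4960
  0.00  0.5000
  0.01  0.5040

T = 0.5;  σ√T = 0.2687
d₁ = [ln(297/287) + (0.068 − 0.052 + 0.38²/2)·0.5] / 0.2687 = [0.0342 + 0.0441] / 0.2687 = 0.2916 ⇒ 0.29
d₂ = d₁ − σ√T = 0.2916 − 0.2687 = 0.0229 ⇒ 0.02
exp(−qT) = exp(−0.052·0.5) = 0.9743;  exp(−rT) = exp(−0.068·0.5) = 0.9666
N(−d₂) = N(-0.02) = 0.4920;  N(−d₁) = N(-0.29) = 0.3859
P = 287·0.9666·0.4920 − 297·0.9743·0.3859 = 136.4878 − 111.6668 = 24.8210

24.82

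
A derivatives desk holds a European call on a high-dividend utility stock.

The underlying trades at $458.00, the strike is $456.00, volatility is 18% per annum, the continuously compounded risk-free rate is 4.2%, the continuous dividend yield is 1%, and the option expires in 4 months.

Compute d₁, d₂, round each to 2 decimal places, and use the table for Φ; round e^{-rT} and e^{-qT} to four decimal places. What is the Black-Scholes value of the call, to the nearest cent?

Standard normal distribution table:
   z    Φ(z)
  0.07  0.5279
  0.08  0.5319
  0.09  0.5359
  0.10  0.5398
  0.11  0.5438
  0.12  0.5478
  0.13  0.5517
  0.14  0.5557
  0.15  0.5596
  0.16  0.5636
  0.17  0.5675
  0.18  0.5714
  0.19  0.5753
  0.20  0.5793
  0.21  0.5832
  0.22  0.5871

σ√T = 0.18 × 0.5774 = 0.1039
d₁ = [ln(458/456) + (0.042 − 0.01 + 0.18²/2)·0.3333] / 0.1039 = [0.0044 + 0.0161] / 0.1039 = 0.1967 which rounds to 0.20
d₂ = d₁ − σ√T = 0.1967 − 0.1039 = 0.0928 which rounds to 0.09
e^(−qT) = e^(−0.01·0.3333) = 0.9967;  e^(−rT) = e^(−0.042·0.3333) = 0.9861
C = 458·0.9967·N(0.20) − 456·0.9861·N(0.09) = 458·0.9967·0.5793 − 456·0.9861·0.5359 = 264.4438 − 240.9737 = 23.4702

$23.47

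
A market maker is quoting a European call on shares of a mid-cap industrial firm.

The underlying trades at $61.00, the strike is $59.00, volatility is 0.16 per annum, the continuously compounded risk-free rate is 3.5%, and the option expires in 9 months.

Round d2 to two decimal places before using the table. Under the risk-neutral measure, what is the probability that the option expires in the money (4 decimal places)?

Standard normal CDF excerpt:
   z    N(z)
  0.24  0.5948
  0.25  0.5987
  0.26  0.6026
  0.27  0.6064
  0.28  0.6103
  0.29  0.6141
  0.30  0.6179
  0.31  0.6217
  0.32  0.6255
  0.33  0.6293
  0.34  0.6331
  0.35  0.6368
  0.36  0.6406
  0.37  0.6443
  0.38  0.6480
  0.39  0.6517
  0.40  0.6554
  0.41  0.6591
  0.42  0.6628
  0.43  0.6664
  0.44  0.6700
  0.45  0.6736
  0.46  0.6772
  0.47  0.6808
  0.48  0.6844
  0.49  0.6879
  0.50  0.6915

0.6406

σ√T = 0.16 × 0.8660 = 0.1386
d₁ = [ln(61/59) + (0.035 + ½·0.16²)·0.75] / (σ√T) = (0.0333 + 0.0358) / 0.1386 = 0.4993 ⇒ 0.50
d₂ = 0.4993 − 0.1386 = 0.3607 ⇒ 0.36
Risk-neutral Pr[S_T > K] = N(d₂) = N(0.36) = 0.6406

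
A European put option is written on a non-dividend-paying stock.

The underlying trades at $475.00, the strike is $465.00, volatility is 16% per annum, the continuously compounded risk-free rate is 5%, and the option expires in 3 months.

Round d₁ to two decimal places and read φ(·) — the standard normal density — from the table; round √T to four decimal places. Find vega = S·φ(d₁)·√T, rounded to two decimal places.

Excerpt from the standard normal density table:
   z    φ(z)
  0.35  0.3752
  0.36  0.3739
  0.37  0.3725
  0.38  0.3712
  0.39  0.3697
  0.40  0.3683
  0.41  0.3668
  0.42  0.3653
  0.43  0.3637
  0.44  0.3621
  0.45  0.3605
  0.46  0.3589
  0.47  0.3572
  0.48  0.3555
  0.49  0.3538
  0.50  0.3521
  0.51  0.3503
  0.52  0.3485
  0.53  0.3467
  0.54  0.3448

σ√T = 0.16·√0.25 = 0.0800
d₁ = [ln(475/465) + (0.05 + ½·0.16²)·0.25] / (σ√T) = (0.0213 + 0.0157) / 0.0800 = 0.4622 ≈ 0.46
√T = √0.25 = 0.5000
φ(d₁) = φ(0.46) = 0.3589
vega = S·φ(d₁)·√T = 475·0.3589·0.5000 = 85.2387
(Vega is the same for a European call and put with the same parameters.)

85.24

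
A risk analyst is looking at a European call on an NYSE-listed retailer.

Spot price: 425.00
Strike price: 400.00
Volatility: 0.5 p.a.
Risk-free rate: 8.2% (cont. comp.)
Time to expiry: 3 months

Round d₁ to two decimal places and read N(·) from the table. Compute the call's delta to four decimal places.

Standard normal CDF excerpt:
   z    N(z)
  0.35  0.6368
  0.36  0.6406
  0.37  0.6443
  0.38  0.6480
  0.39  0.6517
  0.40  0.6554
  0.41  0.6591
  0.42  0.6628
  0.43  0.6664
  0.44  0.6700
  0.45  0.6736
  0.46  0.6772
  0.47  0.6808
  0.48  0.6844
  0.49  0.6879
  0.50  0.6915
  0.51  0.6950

0.6736

σ√T = 0.5·√0.25 = 0.2500
d₁ = [ln(425/400) + (0.082 + 0.5²/2)·0.25] / 0.2500 = [0.0606 + 0.0518] / 0.2500 = 0.4495 ⇒ 0.45
N(d₁) = N(0.45) = 0.6736
Δ_call = N(d₁) = 0.6736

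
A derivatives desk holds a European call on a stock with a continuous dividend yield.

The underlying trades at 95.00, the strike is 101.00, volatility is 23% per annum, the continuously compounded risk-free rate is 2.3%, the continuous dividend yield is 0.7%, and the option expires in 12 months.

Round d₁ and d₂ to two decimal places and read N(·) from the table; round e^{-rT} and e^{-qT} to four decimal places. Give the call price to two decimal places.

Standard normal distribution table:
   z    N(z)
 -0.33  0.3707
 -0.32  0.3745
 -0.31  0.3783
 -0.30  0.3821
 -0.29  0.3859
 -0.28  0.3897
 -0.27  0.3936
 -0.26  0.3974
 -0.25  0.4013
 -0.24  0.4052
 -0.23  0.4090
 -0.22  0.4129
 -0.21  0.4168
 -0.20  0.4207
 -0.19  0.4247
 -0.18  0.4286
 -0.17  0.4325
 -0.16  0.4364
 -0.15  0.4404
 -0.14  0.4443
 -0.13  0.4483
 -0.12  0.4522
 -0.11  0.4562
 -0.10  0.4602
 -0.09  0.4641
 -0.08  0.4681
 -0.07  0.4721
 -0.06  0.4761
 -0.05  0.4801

6.82

σ√T = 0.23 × 1.0000 = 0.2300
d₁ = [ln(95/101) + (0.023 − 0.007 + ½·0.23²)·1] / (σ√T) = (-0.0612 + 0.0425) / 0.2300 = -0.0817 ⇒ -0.08
d₂ = -0.0817 − 0.2300 = -0.3117 ⇒ -0.31
e^(−qT) = e^(−0.007·1) = 0.9930;  e^(−rT) = e^(−0.023·1) = 0.9773
C = 95·0.9930·N(-0.08) − 101·0.9773·N(-0.31) = 95·0.9930·0.4681 − 101·0.9773·0.3783 = 44.1582 − 37.3410 = 6.8172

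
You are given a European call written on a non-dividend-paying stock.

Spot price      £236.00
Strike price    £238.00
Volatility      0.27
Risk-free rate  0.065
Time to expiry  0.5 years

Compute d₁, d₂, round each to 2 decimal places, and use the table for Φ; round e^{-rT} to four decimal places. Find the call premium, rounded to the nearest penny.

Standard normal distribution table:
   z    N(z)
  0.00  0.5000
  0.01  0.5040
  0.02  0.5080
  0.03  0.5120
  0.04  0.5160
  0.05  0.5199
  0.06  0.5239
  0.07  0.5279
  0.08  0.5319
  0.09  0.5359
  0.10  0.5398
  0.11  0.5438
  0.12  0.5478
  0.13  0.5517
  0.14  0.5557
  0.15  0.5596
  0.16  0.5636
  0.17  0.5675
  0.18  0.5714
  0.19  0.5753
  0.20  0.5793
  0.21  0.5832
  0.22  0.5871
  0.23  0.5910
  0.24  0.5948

£20.60

σ√T = 0.27·√0.5 = 0.1909
ln(S/K) + (r + σ²/2)T = ln(236/238) + (0.065 + 0.27²/2)·0.5 = -0.0084 + 0.0507 = 0.0423
d₁ = 0.0423 / 0.1909 = 0.2215 ⇒ 0.22
d₂ = d₁ − σ√T = 0.2215 − 0.1909 = 0.0306 ⇒ 0.03
exp(−rT) = exp(−0.065·0.5) = 0.9680
N(d₁) = N(0.22) = 0.5871;  N(d₂) = N(0.03) = 0.5120
C = 236·0.5871 − 238·0.9680·0.5120 = 138.5556 − 117.9566 = 20.5990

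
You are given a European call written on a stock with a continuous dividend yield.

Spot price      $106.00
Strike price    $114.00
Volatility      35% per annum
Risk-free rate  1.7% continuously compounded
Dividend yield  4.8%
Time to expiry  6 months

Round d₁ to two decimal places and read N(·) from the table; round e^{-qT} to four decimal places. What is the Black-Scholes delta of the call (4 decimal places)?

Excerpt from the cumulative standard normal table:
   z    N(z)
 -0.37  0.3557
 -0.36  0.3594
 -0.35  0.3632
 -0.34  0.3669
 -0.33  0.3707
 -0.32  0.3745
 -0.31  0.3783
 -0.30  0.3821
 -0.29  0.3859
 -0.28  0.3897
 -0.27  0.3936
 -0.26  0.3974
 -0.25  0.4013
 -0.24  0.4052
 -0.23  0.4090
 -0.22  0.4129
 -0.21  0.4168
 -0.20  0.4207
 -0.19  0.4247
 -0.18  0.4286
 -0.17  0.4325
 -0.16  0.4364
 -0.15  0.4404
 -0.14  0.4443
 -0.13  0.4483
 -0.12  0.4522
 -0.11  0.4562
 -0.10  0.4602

T = 0.5;  σ√T = 0.2475
ln(S/K) + (r − q + σ²/2)T = ln(106/114) + (0.017 − 0.048 + 0.35²/2)·0.5 = -0.0728 + 0.0151 = -0.0576
d₁ = -0.0576 / 0.2475 = -0.2329 which rounds to -0.23
N(d₁) = N(-0.23) = 0.4090
Δ_call = e^(−qT)·N(d₁) = 0.9763·0.4090 = 0.3993

0.3993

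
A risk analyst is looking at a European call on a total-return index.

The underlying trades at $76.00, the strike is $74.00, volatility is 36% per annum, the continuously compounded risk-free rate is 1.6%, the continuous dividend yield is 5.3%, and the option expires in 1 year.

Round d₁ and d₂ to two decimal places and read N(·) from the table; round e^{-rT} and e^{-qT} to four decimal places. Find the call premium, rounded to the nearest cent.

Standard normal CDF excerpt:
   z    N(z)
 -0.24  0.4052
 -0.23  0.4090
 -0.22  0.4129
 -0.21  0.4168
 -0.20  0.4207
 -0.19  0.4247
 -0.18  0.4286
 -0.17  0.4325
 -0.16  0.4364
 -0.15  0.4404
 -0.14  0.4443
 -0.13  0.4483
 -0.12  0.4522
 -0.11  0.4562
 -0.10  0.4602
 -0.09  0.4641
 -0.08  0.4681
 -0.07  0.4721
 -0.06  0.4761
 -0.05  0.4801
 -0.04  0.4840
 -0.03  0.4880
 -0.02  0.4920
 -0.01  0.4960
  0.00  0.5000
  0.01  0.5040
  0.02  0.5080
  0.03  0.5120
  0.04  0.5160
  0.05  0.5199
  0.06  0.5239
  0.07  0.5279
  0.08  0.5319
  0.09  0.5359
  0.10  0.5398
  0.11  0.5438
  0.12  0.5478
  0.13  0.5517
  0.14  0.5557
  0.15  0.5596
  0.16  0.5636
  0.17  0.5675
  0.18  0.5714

T = 1;  σ√T = 0.3600
d₁ = [ln(76/74) + (0.016 − 0.053 + ½·0.36²)·1] / (σ√T) = (0.0267 + 0.0278) / 0.3600 = 0.1513 which rounds to 0.15
d₂ = 0.1513 − 0.3600 = -0.2087 which rounds to -0.21
e^(−qT) = e^(−0.053·1) = 0.9484;  e^(−rT) = e^(−0.016·1) = 0.9841
C = 76·0.9484·N(0.15) − 74·0.9841·N(-0.21) = 76·0.9484·0.5596 − 74·0.9841·0.4168 = 40.3351 − 30.3528 = 9.9823

$9.98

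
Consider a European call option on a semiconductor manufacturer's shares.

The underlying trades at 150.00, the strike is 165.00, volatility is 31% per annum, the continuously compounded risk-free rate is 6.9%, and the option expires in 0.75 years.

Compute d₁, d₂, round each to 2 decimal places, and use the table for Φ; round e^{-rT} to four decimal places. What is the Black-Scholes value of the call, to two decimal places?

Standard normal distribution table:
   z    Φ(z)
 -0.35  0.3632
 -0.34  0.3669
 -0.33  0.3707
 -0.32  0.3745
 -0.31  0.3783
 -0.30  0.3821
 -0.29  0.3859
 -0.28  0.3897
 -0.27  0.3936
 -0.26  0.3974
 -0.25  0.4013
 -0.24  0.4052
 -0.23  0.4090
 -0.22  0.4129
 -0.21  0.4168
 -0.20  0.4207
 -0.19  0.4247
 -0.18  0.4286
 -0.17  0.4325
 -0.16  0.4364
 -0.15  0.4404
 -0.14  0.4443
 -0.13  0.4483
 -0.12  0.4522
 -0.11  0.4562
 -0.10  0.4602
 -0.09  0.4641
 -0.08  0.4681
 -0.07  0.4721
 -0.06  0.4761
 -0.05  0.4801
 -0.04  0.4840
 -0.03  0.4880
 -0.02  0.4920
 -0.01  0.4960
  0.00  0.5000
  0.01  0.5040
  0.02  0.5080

13.33

σ√T = 0.31 × 0.8660 = 0.2685
d₁ = [ln(150/165) + (0.069 + 0.31²/2)·0.75] / 0.2685 = [-0.0953 + 0.0878] / 0.2685 = -0.0280 ⇒ -0.03
d₂ = d₁ − σ√T = -0.0280 − 0.2685 = -0.2965 ⇒ -0.30
e^(−rT) = e^(−0.069·0.75) = 0.9496
N(d₁) = N(-0.03) = 0.4880;  N(d₂) = N(-0.30) = 0.3821
C = 150·0.4880 − 165·0.9496·0.3821 = 73.2000 − 59.8690 = 13.3310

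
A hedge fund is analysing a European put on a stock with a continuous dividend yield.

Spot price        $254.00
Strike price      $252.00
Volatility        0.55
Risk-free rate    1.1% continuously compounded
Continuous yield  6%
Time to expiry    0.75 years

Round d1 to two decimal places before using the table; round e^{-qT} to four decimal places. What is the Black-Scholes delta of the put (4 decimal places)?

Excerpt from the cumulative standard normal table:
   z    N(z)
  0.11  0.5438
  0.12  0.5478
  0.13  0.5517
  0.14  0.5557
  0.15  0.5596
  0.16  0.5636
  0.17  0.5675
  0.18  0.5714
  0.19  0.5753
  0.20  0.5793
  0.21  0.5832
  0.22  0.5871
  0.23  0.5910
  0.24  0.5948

-0.4097

σ√T = 0.55·√0.75 = 0.4763
d₁ = [ln(254/252) + (0.011 − 0.06 + ½·0.55²)·0.75] / (σ√T) = (0.0079 + 0.0767) / 0.4763 = 0.1776 ⇒ 0.18
N(d₁) = N(0.18) = 0.5714
Δ_put = e^(−qT)·(N(d₁) − 1) = 0.9560·(0.5714 − 1) = -0.4097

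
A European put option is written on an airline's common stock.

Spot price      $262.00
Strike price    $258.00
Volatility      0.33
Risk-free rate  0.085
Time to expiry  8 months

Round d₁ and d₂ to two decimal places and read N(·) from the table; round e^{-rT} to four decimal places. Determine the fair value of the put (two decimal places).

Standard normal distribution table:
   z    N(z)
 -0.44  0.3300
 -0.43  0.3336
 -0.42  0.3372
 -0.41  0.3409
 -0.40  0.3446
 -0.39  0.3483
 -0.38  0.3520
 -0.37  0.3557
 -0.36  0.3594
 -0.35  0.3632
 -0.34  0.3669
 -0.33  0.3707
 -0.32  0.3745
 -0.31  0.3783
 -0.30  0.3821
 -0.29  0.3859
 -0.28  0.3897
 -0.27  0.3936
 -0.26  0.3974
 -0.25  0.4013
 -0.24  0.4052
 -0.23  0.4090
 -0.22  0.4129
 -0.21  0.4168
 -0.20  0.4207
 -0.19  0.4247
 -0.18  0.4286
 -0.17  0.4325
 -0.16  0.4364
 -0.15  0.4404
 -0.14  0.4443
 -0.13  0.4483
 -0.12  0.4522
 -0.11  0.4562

$19.00

σ√T = 0.33 × 0.8165 = 0.2694
ln(S/K) + (r + σ²/2)T = ln(262/258) + (0.085 + 0.33²/2)·0.6667 = 0.0154 + 0.0930 = 0.1084
d₁ = 0.1084 / 0.2694 = 0.4021 ⇒ 0.40
d₂ = d₁ − σ√T = 0.4021 − 0.2694 = 0.1327 ⇒ 0.13
e^(−rT) = e^(−0.085·0.6667) = 0.9449
N(−d₂) = N(-0.13) = 0.4483;  N(−d₁) = N(-0.40) = 0.3446
P = 258·0.9449·0.4483 − 262·0.3446 = 109.2885 − 90.2852 = 19.0033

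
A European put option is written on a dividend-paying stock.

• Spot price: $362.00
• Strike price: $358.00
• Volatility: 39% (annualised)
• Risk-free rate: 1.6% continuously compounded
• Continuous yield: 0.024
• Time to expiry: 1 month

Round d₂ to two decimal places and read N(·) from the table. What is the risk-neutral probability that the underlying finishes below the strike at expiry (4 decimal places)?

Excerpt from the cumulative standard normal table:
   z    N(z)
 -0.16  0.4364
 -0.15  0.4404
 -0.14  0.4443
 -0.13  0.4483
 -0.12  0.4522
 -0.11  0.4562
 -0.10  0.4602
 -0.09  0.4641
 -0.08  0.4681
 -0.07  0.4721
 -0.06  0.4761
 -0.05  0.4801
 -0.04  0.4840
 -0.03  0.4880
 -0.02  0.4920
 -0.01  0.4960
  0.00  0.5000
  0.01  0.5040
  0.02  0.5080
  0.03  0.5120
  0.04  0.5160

σ√T = 0.39 × 0.2887 = 0.1126
d₁ = [ln(362/358) + (0.016 − 0.024 + 0.39²/2)·0.08333] / 0.1126 = [0.0111 + 0.0057] / 0.1126 = 0.1491 which rounds to 0.15
d₂ = d₁ − σ√T = 0.1491 − 0.1126 = 0.0365 which rounds to 0.04
Risk-neutral Pr[S_T < K] = N(−d₂) = N(-0.04) = 0.4840

0.4840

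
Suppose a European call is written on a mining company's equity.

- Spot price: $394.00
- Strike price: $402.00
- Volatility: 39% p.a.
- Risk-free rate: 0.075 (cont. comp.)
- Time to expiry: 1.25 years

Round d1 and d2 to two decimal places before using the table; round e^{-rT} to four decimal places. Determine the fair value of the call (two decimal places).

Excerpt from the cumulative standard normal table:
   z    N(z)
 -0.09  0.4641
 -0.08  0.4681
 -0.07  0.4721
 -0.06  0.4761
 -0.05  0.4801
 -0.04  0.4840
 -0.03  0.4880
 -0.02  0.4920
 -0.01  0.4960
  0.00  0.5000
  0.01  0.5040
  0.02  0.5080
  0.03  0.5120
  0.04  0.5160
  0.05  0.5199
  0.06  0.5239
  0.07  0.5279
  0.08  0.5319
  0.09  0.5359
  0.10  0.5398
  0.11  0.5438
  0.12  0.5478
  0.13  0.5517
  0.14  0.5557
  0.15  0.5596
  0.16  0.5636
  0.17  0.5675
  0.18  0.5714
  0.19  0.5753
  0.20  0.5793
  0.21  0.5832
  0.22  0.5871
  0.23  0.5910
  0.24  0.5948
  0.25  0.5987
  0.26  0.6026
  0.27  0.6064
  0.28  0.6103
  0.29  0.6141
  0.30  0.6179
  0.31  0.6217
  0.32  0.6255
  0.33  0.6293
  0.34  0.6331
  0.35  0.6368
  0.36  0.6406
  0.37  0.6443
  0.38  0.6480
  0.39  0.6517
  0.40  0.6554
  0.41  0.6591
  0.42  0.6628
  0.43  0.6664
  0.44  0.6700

$81.04

T = 1.25;  σ√T = 0.4360
d₁ = [ln(394/402) + (0.075 + ½·0.39²)·1.25] / (σ√T) = (-0.0201 + 0.1888) / 0.4360 = 0.3869 → 0.39
d₂ = 0.3869 − 0.4360 = -0.0491 → -0.05
exp(−rT) = exp(−0.075·1.25) = 0.9105
C = 394·N(0.39) − 402·0.9105·N(-0.05) = 394·0.6517 − 402·0.9105·0.4801 = 256.7698 − 175.7267 = 81.0431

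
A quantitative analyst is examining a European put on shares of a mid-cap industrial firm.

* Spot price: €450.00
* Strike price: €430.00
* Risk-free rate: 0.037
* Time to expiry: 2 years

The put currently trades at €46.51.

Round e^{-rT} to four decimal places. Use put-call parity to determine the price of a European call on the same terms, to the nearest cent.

e^(−rT) = e^(−0.037·2) = 0.9287
Put-call parity: C − P = S − K·e^(−rT) = 450 − 430·0.9287 = 450 − 399.3410 = 50.6590
C = P + (C − P) = 46.51 + (50.6590) = 97.1690

€97.17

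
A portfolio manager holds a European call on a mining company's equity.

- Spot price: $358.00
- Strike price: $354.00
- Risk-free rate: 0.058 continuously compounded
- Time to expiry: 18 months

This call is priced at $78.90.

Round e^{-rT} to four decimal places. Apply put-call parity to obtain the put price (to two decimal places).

$45.41

e^(−rT) = e^(−0.058·1.5) = 0.9167
Put-call parity: C − P = S − K·e^(−rT) = 358 − 354·0.9167 = 358 − 324.5118 = 33.4882
P = C − (C − P) = 78.90 − (33.4882) = 45.4118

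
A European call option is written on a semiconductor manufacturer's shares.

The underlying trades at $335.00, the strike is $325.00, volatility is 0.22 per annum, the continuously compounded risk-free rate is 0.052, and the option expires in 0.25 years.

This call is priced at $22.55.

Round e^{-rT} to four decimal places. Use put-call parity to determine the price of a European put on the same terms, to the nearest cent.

exp(−rT) = exp(−0.052·0.25) = 0.9871
Put-call parity: C − P = S − K·e^(−rT) = 335 − 325·0.9871 = 335 − 320.8075 = 14.1925
P = C − (C − P) = 22.55 − (14.1925) = 8.3575

$8.36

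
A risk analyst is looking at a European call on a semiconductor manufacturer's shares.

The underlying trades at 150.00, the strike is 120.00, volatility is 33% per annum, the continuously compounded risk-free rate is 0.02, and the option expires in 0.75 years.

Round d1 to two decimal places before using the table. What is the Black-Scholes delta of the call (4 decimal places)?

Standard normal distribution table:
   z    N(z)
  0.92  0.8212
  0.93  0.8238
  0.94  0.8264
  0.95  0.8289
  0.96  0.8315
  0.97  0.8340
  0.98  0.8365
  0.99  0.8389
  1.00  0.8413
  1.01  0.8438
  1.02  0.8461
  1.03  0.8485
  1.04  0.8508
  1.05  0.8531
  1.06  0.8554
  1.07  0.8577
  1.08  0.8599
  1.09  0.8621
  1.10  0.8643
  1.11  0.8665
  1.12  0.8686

0.8365

σ√T = 0.33·√0.75 = 0.2858
d₁ = [ln(150/120) + (0.02 + 0.33²/2)·0.75] / 0.2858 = [0.2231 + 0.0558] / 0.2858 = 0.9762 ≈ 0.98
N(d₁) = N(0.98) = 0.8365
Δ_call = N(d₁) = 0.8365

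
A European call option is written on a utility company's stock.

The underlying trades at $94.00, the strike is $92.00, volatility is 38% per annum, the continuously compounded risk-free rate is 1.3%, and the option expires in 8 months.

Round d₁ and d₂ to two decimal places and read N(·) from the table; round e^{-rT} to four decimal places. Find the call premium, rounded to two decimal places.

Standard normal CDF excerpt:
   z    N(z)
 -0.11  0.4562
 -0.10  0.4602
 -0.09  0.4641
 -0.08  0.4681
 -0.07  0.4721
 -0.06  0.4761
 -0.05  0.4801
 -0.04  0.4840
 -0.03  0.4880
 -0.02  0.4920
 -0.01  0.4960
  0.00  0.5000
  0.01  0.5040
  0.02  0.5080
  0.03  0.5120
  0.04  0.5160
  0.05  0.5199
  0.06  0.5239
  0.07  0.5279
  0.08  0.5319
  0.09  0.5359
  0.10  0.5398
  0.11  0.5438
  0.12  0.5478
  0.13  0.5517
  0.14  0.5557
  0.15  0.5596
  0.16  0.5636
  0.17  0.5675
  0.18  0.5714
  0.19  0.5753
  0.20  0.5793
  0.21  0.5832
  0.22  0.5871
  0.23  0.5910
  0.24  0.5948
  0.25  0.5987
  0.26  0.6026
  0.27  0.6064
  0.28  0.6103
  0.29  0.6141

σ√T = 0.38 × 0.8165 = 0.3103
d₁ = [ln(94/92) + (0.013 + 0.38²/2)·0.6667] / 0.3103 = [0.0215 + 0.0568] / 0.3103 = 0.2524 → 0.25
d₂ = d₁ − σ√T = 0.2524 − 0.3103 = -0.0579 → -0.06
e^(−rT) = e^(−0.013·0.6667) = 0.9914
N(d₁) = N(0.25) = 0.5987;  N(d₂) = N(-0.06) = 0.4761
C = 94·0.5987 − 92·0.9914·0.4761 = 56.2778 − 43.4245 = 12.8533

$12.85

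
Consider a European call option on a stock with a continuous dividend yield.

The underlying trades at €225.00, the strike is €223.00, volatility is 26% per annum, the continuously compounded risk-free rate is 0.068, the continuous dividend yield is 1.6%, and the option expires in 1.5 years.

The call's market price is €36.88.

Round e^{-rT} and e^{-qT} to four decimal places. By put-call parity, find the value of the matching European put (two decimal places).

e^(−qT) = e^(−0.016·1.5) = 0.9763;  e^(−rT) = e^(−0.068·1.5) = 0.9030
Put-call parity: C − P = S·e^(−qT) − K·e^(−rT) = 225·0.9763 − 223·0.9030 = 219.6675 − 201.3690 = 18.2985
P = C − (C − P) = 36.88 − (18.2985) = 18.5815

€18.58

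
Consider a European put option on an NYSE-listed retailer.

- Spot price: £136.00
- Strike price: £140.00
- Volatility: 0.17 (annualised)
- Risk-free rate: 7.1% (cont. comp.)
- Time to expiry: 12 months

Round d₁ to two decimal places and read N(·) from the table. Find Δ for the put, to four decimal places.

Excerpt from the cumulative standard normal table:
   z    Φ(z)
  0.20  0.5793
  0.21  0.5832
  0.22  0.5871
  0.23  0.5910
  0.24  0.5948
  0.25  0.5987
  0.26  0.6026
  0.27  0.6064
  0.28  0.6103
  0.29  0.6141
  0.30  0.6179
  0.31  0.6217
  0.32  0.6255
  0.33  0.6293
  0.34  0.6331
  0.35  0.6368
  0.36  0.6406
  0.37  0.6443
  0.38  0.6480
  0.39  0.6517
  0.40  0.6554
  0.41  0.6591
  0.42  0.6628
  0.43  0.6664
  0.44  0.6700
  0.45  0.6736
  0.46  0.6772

-0.3707

σ√T = 0.17 × 1.0000 = 0.1700
d₁ = [ln(136/140) + (0.071 + 0.17²/2)·1] / 0.1700 = [-0.0290 + 0.0854] / 0.1700 = 0.3321 which rounds to 0.33
N(d₁) = N(0.33) = 0.6293
Δ_put = N(d₁) − 1 = 0.6293 − 1 = -0.3707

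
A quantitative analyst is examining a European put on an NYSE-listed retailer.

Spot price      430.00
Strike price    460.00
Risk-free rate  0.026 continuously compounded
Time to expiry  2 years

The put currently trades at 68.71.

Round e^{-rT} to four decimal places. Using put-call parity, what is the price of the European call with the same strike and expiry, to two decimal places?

62.03

exp(−rT) = exp(−0.026·2) = 0.9493
Put-call parity: C − P = S − K·e^(−rT) = 430 − 460·0.9493 = 430 − 436.6780 = -6.6780
C = P + (C − P) = 68.71 + (-6.6780) = 62.0320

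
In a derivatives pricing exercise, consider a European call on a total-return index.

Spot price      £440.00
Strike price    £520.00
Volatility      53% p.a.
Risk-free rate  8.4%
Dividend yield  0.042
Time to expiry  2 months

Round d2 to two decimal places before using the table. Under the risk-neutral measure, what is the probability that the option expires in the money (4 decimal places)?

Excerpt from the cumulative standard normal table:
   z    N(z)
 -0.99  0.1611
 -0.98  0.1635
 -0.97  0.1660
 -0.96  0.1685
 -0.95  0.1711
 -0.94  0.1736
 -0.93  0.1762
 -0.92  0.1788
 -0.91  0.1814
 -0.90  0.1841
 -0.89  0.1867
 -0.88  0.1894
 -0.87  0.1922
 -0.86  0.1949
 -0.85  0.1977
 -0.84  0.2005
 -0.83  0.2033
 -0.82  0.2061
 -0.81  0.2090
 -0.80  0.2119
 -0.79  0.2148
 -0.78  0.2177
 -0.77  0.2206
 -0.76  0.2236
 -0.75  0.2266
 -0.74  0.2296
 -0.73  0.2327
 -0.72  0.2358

0.1977

σ√T = 0.53·√0.1667 = 0.2164
ln(S/K) + (r − q + σ²/2)T = ln(440/520) + (0.084 − 0.042 + 0.53²/2)·0.1667 = -0.1671 + 0.0304 = -0.1366
d₁ = -0.1366 / 0.2164 = -0.6315 ⇒ -0.63
d₂ = d₁ − σ√T = -0.6315 − 0.2164 = -0.8479 ⇒ -0.85
Pr(exercise) under Q = N(d₂) = 0.1977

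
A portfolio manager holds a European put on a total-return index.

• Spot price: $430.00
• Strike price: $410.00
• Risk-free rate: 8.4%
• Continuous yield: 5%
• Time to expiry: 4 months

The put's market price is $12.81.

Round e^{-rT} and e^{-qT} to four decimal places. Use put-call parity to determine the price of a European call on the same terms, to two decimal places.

$37.03

exp(−qT) = exp(−0.05·0.3333) = 0.9835;  exp(−rT) = exp(−0.084·0.3333) = 0.9724
Put-call parity: C − P = S·e^(−qT) − K·e^(−rT) = 430·0.9835 − 410·0.9724 = 422.9050 − 398.6840 = 24.2210
C = P + (C − P) = 12.81 + (24.2210) = 37.0310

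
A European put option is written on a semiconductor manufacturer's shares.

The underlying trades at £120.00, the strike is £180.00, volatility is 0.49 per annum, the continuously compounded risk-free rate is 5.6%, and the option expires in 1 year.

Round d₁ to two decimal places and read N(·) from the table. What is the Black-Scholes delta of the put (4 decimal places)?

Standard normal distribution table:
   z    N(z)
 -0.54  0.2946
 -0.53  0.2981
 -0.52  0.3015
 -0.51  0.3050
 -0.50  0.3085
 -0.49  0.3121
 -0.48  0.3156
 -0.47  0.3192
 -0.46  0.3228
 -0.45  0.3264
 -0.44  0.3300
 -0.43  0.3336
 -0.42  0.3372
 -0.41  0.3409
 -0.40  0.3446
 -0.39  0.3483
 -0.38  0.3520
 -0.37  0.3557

σ√T = 0.49·√1 = 0.4900
d₁ = [ln(120/180) + (0.056 + ½·0.49²)·1] / (σ√T) = (-0.4055 + 0.1760) / 0.4900 = -0.4682 which rounds to -0.47
N(d₁) = N(-0.47) = 0.3192
Δ_put = N(d₁) − 1 = 0.3192 − 1 = -0.6808

-0.6808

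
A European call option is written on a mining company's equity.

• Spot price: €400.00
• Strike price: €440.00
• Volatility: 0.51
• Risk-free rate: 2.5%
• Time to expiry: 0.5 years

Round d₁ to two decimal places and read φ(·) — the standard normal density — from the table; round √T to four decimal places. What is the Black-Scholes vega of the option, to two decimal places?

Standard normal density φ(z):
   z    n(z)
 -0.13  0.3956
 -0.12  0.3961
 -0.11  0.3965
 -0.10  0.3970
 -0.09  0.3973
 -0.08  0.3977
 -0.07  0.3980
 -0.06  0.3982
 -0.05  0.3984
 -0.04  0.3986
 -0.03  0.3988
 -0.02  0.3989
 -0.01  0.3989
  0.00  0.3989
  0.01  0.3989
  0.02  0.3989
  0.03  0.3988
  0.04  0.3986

σ√T = 0.51 × 0.7071 = 0.3606
d₁ = [ln(400/440) + (0.025 + ½·0.51²)·0.5] / (σ√T) = (-0.0953 + 0.0775) / 0.3606 = -0.0493 ⇒ -0.05
√T = √0.5 = 0.7071
φ(d₁) = φ(-0.05) = 0.3984
vega = S·φ(d₁)·√T = 400·0.3984·0.7071 = 112.6835
(Vega is the same for a European call and put with the same parameters.)

112.68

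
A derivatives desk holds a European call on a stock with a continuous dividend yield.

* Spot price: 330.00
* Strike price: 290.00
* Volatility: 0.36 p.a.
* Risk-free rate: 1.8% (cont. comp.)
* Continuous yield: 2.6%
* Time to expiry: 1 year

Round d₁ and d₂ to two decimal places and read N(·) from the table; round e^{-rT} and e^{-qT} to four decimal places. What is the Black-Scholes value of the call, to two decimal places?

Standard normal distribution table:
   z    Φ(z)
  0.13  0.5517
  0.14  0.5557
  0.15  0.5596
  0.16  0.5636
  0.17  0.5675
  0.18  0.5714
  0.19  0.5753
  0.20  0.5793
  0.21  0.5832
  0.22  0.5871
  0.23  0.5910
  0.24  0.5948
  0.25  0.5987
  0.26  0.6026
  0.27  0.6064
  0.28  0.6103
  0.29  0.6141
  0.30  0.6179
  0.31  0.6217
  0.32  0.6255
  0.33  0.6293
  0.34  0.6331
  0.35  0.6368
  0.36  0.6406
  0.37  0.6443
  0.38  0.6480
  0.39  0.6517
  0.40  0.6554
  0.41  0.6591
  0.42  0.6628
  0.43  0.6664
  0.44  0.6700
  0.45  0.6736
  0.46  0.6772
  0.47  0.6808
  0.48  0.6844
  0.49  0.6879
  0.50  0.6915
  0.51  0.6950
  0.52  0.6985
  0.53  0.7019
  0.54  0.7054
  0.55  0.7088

T = 1;  σ√T = 0.3600
d₁ = [ln(330/290) + (0.018 − 0.026 + ½·0.36²)·1] / (σ√T) = (0.1292 + 0.0568) / 0.3600 = 0.5167 which rounds to 0.52
d₂ = 0.5167 − 0.3600 = 0.1567 which rounds to 0.16
e^(−qT) = e^(−0.026·1) = 0.9743;  e^(−rT) = e^(−0.018·1) = 0.9822
C = 330·0.9743·N(0.52) − 290·0.9822·N(0.16) = 330·0.9743·0.6985 − 290·0.9822·0.5636 = 224.5810 − 160.5347 = 64.0463

64.05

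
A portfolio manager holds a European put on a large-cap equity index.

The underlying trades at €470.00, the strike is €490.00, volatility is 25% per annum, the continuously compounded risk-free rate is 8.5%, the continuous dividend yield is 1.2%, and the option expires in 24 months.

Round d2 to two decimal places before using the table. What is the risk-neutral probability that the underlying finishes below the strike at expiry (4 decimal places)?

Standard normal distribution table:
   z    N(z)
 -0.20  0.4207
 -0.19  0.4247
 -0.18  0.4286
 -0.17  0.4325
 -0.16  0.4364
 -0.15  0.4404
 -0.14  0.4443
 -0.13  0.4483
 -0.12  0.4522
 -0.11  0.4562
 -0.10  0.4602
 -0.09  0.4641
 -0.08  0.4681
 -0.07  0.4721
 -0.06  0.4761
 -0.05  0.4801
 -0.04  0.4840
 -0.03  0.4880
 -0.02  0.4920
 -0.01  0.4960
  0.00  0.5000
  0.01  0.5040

0.4522

T = 2;  σ√T = 0.3536
d₁ = [ln(470/490) + (0.085 − 0.012 + 0.25²/2)·2] / 0.3536 = [-0.0417 + 0.2085] / 0.3536 = 0.4719 ≈ 0.47
d₂ = d₁ − σ√T = 0.4719 − 0.3536 = 0.1183 ≈ 0.12
Risk-neutral Pr[S_T < K] = N(−d₂) = N(-0.12) = 0.4522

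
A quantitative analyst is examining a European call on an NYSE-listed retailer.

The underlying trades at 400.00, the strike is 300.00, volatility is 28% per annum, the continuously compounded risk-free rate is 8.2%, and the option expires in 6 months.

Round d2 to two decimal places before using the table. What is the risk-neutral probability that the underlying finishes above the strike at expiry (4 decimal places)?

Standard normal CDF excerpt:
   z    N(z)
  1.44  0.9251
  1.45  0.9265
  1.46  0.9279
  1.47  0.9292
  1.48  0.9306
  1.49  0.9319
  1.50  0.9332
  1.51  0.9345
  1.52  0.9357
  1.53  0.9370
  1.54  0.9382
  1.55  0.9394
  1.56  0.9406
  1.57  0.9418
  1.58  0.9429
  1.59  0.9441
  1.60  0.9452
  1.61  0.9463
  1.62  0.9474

σ√T = 0.28 × 0.7071 = 0.1980
d₁ = [ln(400/300) + (0.082 + ½·0.28²)·0.5] / (σ√T) = (0.2877 + 0.0606) / 0.1980 = 1.7591 ≈ 1.76
d₂ = 1.7591 − 0.1980 = 1.5611 ≈ 1.56
Risk-neutral Pr[S_T > K] = N(d₂) = N(1.56) = 0.9406

0.9406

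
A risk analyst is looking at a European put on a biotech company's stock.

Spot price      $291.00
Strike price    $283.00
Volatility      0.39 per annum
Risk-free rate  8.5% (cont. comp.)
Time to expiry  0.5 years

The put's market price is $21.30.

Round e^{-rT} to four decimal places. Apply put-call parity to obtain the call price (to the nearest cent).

exp(−rT) = exp(−0.085·0.5) = 0.9584
Put-call parity: C − P = S − K·e^(−rT) = 291 − 283·0.9584 = 291 − 271.2272 = 19.7728
C = P + (C − P) = 21.30 + (19.7728) = 41.0728

$41.07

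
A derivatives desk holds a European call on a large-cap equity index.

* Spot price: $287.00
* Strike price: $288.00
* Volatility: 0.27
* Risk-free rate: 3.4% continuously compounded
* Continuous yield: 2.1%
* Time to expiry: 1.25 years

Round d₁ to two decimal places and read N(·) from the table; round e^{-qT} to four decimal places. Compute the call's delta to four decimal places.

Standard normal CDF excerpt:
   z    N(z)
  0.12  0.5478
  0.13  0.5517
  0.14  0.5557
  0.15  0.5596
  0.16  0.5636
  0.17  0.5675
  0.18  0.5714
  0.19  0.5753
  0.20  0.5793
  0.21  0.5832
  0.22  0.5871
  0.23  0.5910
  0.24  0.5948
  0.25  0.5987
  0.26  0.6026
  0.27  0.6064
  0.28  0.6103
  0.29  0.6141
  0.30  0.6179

σ√T = 0.27·√1.25 = 0.3019
d₁ = [ln(287/288) + (0.034 − 0.021 + 0.27²/2)·1.25] / 0.3019 = [-0.0035 + 0.0618] / 0.3019 = 0.1932 which rounds to 0.19
N(d₁) = N(0.19) = 0.5753
Δ_call = e^(−qT)·N(d₁) = 0.9741·0.5753 = 0.5604

0.5604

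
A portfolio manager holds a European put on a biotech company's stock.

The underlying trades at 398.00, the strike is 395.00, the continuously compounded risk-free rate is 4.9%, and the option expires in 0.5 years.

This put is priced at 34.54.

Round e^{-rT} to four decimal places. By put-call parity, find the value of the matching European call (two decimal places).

47.10

e^(−rT) = e^(−0.049·0.5) = 0.9758
Put-call parity: C − P = S − K·e^(−rT) = 398 − 395·0.9758 = 398 − 385.4410 = 12.5590
C = P + (C − P) = 34.54 + (12.5590) = 47.0990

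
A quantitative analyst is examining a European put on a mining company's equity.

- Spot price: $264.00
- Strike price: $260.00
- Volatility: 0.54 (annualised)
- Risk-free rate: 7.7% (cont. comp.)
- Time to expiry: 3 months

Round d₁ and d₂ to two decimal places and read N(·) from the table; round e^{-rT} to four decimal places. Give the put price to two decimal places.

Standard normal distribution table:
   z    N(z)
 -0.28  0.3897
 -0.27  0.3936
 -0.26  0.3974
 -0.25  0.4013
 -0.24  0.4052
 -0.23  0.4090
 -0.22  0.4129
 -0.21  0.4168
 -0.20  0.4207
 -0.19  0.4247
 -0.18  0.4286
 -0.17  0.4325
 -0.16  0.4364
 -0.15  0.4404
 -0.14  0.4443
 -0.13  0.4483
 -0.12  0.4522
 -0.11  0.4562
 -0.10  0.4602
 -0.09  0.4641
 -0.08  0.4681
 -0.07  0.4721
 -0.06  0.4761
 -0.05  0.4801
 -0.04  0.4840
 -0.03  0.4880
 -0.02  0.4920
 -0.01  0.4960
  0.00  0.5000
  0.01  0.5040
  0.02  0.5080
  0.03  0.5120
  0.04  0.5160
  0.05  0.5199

$23.62

σ√T = 0.54 × 0.5000 = 0.2700
d₁ = [ln(264/260) + (0.077 + ½·0.54²)·0.25] / (σ√T) = (0.0153 + 0.0557) / 0.2700 = 0.2628 ≈ 0.26
d₂ = 0.2628 − 0.2700 = -0.0072 ≈ -0.01
exp(−rT) = exp(−0.077·0.25) = 0.9809
P = 260·0.9809·N(0.01) − 264·N(-0.26) = 260·0.9809·0.5040 − 264·0.3974 = 128.5371 − 104.9136 = 23.6235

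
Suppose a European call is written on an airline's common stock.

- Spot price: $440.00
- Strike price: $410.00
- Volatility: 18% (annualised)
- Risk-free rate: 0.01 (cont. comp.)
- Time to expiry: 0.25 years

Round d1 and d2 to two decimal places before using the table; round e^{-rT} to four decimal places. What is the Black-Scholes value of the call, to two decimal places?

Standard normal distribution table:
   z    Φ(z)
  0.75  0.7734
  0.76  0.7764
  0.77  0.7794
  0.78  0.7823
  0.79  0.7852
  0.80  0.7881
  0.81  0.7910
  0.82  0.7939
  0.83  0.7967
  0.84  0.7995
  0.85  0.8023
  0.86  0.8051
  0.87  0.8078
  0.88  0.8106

$35.49

σ√T = 0.18·√0.25 = 0.0900
d₁ = [ln(440/410) + (0.01 + 0.18²/2)·0.25] / 0.0900 = [0.0706 + 0.0066] / 0.0900 = 0.8574 ≈ 0.86
d₂ = d₁ − σ√T = 0.8574 − 0.0900 = 0.7674 ≈ 0.77
exp(−rT) = exp(−0.01·0.25) = 0.9975
N(d₁) = N(0.86) = 0.8051;  N(d₂) = N(0.77) = 0.7794
C = 440·0.8051 − 410·0.9975·0.7794 = 354.2440 − 318.7551 = 35.4889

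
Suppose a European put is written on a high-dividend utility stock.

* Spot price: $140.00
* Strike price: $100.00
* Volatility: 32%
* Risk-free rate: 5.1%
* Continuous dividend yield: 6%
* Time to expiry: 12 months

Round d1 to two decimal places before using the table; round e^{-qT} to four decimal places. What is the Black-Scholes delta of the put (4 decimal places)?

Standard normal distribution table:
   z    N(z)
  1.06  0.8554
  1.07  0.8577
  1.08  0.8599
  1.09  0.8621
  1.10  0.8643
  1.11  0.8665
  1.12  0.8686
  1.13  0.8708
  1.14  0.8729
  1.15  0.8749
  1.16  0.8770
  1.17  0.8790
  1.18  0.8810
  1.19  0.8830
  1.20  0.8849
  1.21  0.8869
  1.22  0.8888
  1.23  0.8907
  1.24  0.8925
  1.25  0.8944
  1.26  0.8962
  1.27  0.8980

-0.1121

σ√T = 0.32 × 1.0000 = 0.3200
d₁ = [ln(140/100) + (0.051 − 0.06 + 0.32²/2)·1] / 0.3200 = [0.3365 + 0.0422] / 0.3200 = 1.1834 → 1.18
N(d₁) = N(1.18) = 0.8810
Δ_put = e^(−qT)·(N(d₁) − 1) = 0.9418·(0.8810 − 1) = -0.1121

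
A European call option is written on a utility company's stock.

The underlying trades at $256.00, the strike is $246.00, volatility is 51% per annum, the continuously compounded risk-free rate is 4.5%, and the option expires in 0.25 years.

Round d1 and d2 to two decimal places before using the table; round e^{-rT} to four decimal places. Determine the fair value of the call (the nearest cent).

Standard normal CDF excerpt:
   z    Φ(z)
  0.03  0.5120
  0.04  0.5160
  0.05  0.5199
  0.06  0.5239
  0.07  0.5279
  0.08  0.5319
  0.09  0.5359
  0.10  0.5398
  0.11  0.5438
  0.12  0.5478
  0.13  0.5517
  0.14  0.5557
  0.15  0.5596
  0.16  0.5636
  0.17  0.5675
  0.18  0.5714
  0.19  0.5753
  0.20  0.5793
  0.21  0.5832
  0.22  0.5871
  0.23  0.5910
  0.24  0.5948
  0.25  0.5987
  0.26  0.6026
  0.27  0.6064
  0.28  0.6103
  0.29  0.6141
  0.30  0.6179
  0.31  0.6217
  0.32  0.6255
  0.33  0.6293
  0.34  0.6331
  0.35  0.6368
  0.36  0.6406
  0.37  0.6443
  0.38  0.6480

$32.69

σ√T = 0.51·√0.25 = 0.2550
d₁ = [ln(256/246) + (0.045 + 0.51²/2)·0.25] / 0.2550 = [0.0398 + 0.0438] / 0.2550 = 0.3279 ⇒ 0.33
d₂ = d₁ − σ√T = 0.3279 − 0.2550 = 0.0729 ⇒ 0.07
e^(−rT) = e^(−0.045·0.25) = 0.9888
N(d₁) = N(0.33) = 0.6293;  N(d₂) = N(0.07) = 0.5279
C = 256·0.6293 − 246·0.9888·0.5279 = 161.1008 − 128.4089 = 32.6919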